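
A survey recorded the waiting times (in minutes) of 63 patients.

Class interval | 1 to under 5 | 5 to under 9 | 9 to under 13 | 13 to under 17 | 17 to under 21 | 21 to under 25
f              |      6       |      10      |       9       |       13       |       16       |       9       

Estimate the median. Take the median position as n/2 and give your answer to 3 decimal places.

15.000

Cumulative frequencies: 6, 16, 25, 38, 54, 63
n = 63; position = n/2 = 31.5.
This falls in the class 13 to under 17: L = 13, F = 25, f = 13, h = 4.
Median ≈ 13 + ((31.5 − 25) / 13) × 4 = 15.0000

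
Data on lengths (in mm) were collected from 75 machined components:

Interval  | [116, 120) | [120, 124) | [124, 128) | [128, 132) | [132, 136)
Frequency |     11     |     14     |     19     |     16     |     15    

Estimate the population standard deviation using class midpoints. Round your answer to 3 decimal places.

Midpoints: 118, 122, 126, 130, 134
n = 75, Σfm = 9490, mean = 126.5333
Σfm² = 1202924
Σf(m − x̄)² = Σfm² − (Σfm)²/n = 1202924 − 9490²/75 = 2122.6667
Population variance = 2122.6667 / 75 = 28.3022
Standard deviation = √28.3022 = 5.3200

5.320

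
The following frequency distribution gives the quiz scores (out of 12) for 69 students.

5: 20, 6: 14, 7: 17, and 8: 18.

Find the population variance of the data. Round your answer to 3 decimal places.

Values: 5, 6, 7, 8
n = 69, Σfx = 447, mean = 6.4783
Σfx² = 2989
Σf(x − x̄)² = Σfx² − (Σfx)²/n = 2989 − 447²/69 = 93.2174
Population variance = 93.2174 / 69 = 1.3510

1.351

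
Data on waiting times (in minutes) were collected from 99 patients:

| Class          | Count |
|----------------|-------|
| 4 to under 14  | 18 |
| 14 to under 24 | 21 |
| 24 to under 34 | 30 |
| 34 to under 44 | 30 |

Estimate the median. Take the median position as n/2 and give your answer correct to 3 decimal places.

27.500

Cumulative frequencies: 18, 39, 69, 99
n = 99; position = n/2 = 49.5.
This falls in the class 24 to under 34: L = 24, F = 39, f = 30, h = 10.
Median ≈ 24 + ((49.5 − 39) / 30) × 10 = 27.5000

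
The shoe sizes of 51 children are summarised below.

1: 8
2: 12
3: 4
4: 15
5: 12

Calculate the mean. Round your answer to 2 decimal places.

Values: 1, 2, 3, 4, 5
Σfx = 8×1 + 12×2 + 4×3 + 15×4 + 12×5 = 164
n = Σf = 51
Mean = 164 / 51 = 3.2157

3.22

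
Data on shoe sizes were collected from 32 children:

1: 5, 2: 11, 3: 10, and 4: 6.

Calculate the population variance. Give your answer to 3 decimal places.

0.937

Values: 1, 2, 3, 4
n = 32, Σfx = 81, mean = 2.5312
Σfx² = 235
Σf(x − x̄)² = Σfx² − (Σfx)²/n = 235 − 81²/32 = 29.9688
Population variance = 29.9688 / 32 = 0.9365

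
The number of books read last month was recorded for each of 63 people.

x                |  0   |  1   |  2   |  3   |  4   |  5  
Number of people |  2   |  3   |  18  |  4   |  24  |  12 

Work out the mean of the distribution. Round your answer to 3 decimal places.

Values: 0, 1, 2, 3, 4, 5
Σfx = 2×0 + 3×1 + 18×2 + 4×3 + 24×4 + 12×5 = 207
n = Σf = 63
Mean = 207 / 63 = 3.2857

3.286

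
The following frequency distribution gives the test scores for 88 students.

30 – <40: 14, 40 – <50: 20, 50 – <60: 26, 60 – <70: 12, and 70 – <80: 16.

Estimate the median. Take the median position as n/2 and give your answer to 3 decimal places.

53.846

Cumulative frequencies: 14, 34, 60, 72, 88
n = 88; position = n/2 = 44.
This falls in the class 50 – <60: L = 50, F = 34, f = 26, h = 10.
Median ≈ 50 + ((44 − 34) / 26) × 10 = 53.8462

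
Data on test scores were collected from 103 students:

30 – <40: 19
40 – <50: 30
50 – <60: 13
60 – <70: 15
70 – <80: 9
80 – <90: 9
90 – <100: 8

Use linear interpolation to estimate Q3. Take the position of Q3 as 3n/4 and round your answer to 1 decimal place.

70.3

Cumulative frequencies: 19, 49, 62, 77, 86, 95, 103
n = 103; position = 3n/4 = 77.25.
This falls in the class 70 – <80: L = 70, F = 77, f = 9, h = 10.
Upper quartile ≈ 70 + ((77.25 − 77) / 9) × 10 = 70.2778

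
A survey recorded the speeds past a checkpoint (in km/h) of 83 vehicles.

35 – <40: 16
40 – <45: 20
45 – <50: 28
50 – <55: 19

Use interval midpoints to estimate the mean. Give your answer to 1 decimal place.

Midpoints: 37.5, 42.5, 47.5, 52.5
Σfm = 16×37.5 + 20×42.5 + 28×47.5 + 19×52.5 = 3777.5
n = Σf = 83
Mean = 3777.5 / 83 = 45.5120

45.5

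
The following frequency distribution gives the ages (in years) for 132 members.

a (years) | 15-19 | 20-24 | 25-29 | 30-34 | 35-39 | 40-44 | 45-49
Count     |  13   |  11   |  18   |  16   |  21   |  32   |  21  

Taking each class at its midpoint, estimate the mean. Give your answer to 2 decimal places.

34.61

Midpoints: 17, 22, 27, 32, 37, 42, 47
Σfm = 13×17 + 11×22 + 18×27 + 16×32 + 21×37 + 32×42 + 21×47 = 4569
n = Σf = 132
Mean = 4569 / 132 = 34.6136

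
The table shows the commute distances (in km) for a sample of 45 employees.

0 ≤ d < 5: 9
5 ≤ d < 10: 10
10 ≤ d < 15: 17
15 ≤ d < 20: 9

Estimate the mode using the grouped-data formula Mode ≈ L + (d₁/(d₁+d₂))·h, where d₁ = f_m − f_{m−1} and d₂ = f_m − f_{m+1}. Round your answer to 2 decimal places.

12.33

Modal class: 10 ≤ d < 15 (highest frequency 17).
d₁ = 17 − 10 = 7, d₂ = 17 − 9 = 8
Mode ≈ 10 + (7/(7+8)) × 5 = 10 + 2.3333 = 12.3333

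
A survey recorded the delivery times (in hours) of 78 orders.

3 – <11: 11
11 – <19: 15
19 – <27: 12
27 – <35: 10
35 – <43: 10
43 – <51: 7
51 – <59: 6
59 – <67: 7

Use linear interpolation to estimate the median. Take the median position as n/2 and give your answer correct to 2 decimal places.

27.80

Cumulative frequencies: 11, 26, 38, 48, 58, 65, 71, 78
n = 78; position = n/2 = 39.
This falls in the class 27 – <35: L = 27, F = 38, f = 10, h = 8.
Median ≈ 27 + ((39 − 38) / 10) × 8 = 27.8000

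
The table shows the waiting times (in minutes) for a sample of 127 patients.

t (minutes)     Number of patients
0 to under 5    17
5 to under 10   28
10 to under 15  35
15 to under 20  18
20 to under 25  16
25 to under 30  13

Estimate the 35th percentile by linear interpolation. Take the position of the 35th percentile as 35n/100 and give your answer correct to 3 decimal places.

9.902

Cumulative frequencies: 17, 45, 80, 98, 114, 127
n = 127; position = 35n/100 = 44.45.
This falls in the class 5 to under 10: L = 5, F = 17, f = 28, h = 5.
35th percentile ≈ 5 + ((44.45 − 17) / 28) × 5 = 9.9018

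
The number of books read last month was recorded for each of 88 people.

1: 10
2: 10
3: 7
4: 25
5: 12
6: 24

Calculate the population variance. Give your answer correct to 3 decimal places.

Values: 1, 2, 3, 4, 5, 6
n = 88, Σfx = 355, mean = 4.0341
Σfx² = 1677
Σf(x − x̄)² = Σfx² − (Σfx)²/n = 1677 − 355²/88 = 244.8977
Population variance = 244.8977 / 88 = 2.7829

2.783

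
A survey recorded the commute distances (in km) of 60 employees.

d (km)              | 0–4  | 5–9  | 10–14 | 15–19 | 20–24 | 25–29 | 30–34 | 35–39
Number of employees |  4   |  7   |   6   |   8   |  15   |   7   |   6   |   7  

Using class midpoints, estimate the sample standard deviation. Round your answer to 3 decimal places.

Midpoints: 2, 7, 12, 17, 22, 27, 32, 37
n = 60, Σfm = 1235, mean = 20.5833
Σfm² = 31625
Σf(m − x̄)² = Σfm² − (Σfm)²/n = 31625 − 1235²/60 = 6204.5833
Sample variance = 6204.5833 / 59 = 105.1624
Standard deviation = √105.1624 = 10.2549

10.255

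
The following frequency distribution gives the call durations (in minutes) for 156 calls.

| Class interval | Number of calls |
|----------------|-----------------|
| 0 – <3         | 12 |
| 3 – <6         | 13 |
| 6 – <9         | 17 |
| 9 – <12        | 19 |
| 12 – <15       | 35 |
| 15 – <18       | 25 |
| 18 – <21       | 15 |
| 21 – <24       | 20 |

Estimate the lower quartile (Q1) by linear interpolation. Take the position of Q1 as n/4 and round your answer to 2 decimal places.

8.47

Cumulative frequencies: 12, 25, 42, 61, 96, 121, 136, 156
n = 156; position = n/4 = 39.
This falls in the class 6 – <9: L = 6, F = 25, f = 17, h = 3.
Lower quartile ≈ 6 + ((39 − 25) / 17) × 3 = 8.4706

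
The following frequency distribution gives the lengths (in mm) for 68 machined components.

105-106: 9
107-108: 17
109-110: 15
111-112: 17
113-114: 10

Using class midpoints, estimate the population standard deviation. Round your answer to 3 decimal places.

2.543

Midpoints: 105.5, 107.5, 109.5, 111.5, 113.5
n = 68, Σfm = 7450, mean = 109.5588
Σfm² = 816653
Σf(m − x̄)² = Σfm² − (Σfm)²/n = 816653 − 7450²/68 = 439.7647
Population variance = 439.7647 / 68 = 6.4671
Standard deviation = √6.4671 = 2.5431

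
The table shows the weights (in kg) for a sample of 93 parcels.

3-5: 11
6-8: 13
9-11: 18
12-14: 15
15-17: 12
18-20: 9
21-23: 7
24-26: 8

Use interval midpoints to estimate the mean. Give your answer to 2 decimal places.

13.19

Midpoints: 4, 7, 10, 13, 16, 19, 22, 25
Σfm = 11×4 + 13×7 + 18×10 + 15×13 + 12×16 + 9×19 + 7×22 + 8×25 = 1227
n = Σf = 93
Mean = 1227 / 93 = 13.1935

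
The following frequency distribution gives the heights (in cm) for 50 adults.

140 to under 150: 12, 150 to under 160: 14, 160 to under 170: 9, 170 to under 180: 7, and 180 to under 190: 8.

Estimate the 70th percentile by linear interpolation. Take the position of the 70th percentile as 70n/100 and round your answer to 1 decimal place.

Cumulative frequencies: 12, 26, 35, 42, 50
n = 50; position = 70n/100 = 35.
This falls in the class 160 to under 170: L = 160, F = 26, f = 9, h = 10.
70th percentile ≈ 160 + ((35 − 26) / 9) × 10 = 170.0000

170.0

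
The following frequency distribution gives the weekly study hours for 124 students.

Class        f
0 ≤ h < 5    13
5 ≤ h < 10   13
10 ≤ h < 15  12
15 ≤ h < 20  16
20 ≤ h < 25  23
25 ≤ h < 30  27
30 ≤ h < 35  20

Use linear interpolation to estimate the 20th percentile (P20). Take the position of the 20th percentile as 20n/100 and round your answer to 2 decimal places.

Cumulative frequencies: 13, 26, 38, 54, 77, 104, 124
n = 124; position = 20n/100 = 24.8.
This falls in the class 5 ≤ h < 10: L = 5, F = 13, f = 13, h = 5.
20th percentile ≈ 5 + ((24.8 − 13) / 13) × 5 = 9.5385

9.54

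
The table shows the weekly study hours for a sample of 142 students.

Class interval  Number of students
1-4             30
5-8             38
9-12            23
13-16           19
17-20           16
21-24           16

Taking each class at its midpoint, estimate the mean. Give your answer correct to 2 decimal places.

Midpoints: 2.5, 6.5, 10.5, 14.5, 18.5, 22.5
Σfm = 30×2.5 + 38×6.5 + 23×10.5 + 19×14.5 + 16×18.5 + 16×22.5 = 1495
n = Σf = 142
Mean = 1495 / 142 = 10.5282

10.53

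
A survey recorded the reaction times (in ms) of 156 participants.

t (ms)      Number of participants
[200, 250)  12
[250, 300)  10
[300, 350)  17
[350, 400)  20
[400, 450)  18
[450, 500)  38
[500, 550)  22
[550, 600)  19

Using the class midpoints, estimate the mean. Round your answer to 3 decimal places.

Midpoints: 225, 275, 325, 375, 425, 475, 525, 575
Σfm = 12×225 + 10×275 + 17×325 + 20×375 + 18×425 + 38×475 + 22×525 + 19×575 = 66650
n = Σf = 156
Mean = 66650 / 156 = 427.2436

427.244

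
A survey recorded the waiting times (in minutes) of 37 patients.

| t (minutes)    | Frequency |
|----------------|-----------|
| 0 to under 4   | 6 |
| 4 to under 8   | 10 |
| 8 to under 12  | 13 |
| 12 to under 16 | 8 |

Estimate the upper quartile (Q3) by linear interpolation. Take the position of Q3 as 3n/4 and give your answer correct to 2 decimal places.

11.62

Cumulative frequencies: 6, 16, 29, 37
n = 37; position = 3n/4 = 27.75.
This falls in the class 8 to under 12: L = 8, F = 16, f = 13, h = 4.
Upper quartile ≈ 8 + ((27.75 − 16) / 13) × 4 = 11.6154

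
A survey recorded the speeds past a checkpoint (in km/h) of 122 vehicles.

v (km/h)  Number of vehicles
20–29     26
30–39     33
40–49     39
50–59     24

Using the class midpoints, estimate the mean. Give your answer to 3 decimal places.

39.500

Midpoints: 24.5, 34.5, 44.5, 54.5
Σfm = 26×24.5 + 33×34.5 + 39×44.5 + 24×54.5 = 4819
n = Σf = 122
Mean = 4819 / 122 = 39.5000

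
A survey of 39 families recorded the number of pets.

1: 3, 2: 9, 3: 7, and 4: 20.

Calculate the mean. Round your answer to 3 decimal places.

3.128

Values: 1, 2, 3, 4
Σfx = 3×1 + 9×2 + 7×3 + 20×4 = 122
n = Σf = 39
Mean = 122 / 39 = 3.1282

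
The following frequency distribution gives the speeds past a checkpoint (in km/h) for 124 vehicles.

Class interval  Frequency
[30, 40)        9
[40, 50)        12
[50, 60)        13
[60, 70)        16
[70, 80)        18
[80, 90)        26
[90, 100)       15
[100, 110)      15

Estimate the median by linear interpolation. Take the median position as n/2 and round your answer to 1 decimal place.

Cumulative frequencies: 9, 21, 34, 50, 68, 94, 109, 124
n = 124; position = n/2 = 62.
This falls in the class [70, 80): L = 70, F = 50, f = 18, h = 10.
Median ≈ 70 + ((62 − 50) / 18) × 10 = 76.6667

76.7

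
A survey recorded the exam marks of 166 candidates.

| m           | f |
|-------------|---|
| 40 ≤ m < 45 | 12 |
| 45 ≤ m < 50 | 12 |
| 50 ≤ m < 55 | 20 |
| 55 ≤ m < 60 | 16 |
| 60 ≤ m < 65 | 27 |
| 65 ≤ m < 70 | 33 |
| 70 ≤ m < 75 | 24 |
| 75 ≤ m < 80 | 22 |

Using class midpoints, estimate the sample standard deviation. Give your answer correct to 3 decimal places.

Midpoints: 42.5, 47.5, 52.5, 57.5, 62.5, 67.5, 72.5, 77.5
n = 166, Σfm = 10410, mean = 62.7108
Σfm² = 670887.5
Σf(m − x̄)² = Σfm² − (Σfm)²/n = 670887.5 − 10410²/166 = 18067.6205
Sample variance = 18067.6205 / 165 = 109.5007
Standard deviation = √109.5007 = 10.4643

10.464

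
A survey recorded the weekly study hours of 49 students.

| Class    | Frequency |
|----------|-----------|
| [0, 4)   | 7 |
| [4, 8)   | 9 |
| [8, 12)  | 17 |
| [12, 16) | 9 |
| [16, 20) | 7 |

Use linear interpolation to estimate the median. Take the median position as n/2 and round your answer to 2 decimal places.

10.00

Cumulative frequencies: 7, 16, 33, 42, 49
n = 49; position = n/2 = 24.5.
This falls in the class [8, 12): L = 8, F = 16, f = 17, h = 4.
Median ≈ 8 + ((24.5 − 16) / 17) × 4 = 10.0000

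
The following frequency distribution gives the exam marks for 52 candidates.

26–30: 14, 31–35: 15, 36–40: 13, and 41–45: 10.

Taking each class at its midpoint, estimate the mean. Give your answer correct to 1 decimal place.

Midpoints: 28, 33, 38, 43
Σfm = 14×28 + 15×33 + 13×38 + 10×43 = 1811
n = Σf = 52
Mean = 1811 / 52 = 34.8269

34.8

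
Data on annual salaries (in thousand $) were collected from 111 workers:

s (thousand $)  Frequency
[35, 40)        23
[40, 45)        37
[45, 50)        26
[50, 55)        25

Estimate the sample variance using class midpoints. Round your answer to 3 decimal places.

28.112

Midpoints: 37.5, 42.5, 47.5, 52.5
n = 111, Σfm = 4982.5, mean = 44.8874
Σfm² = 226743.75
Σf(m − x̄)² = Σfm² − (Σfm)²/n = 226743.75 − 4982.5²/111 = 3092.3423
Sample variance = 3092.3423 / 110 = 28.1122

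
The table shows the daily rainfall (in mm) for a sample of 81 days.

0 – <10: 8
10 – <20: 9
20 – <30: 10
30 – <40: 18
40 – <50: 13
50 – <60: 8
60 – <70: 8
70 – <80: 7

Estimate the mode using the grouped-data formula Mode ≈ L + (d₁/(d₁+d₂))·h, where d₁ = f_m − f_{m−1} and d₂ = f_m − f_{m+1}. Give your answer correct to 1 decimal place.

36.2

Modal class: 30 – <40 (highest frequency 18).
d₁ = 18 − 10 = 8, d₂ = 18 − 13 = 5
Mode ≈ 30 + (8/(8+5)) × 10 = 30 + 6.1538 = 36.1538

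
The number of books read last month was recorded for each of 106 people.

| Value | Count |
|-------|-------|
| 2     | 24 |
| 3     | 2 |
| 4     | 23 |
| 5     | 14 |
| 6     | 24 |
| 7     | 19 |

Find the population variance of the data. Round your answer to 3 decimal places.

3.152

Values: 2, 3, 4, 5, 6, 7
n = 106, Σfx = 493, mean = 4.6509
Σfx² = 2627
Σf(x − x̄)² = Σfx² − (Σfx)²/n = 2627 − 493²/106 = 334.0849
Population variance = 334.0849 / 106 = 3.1517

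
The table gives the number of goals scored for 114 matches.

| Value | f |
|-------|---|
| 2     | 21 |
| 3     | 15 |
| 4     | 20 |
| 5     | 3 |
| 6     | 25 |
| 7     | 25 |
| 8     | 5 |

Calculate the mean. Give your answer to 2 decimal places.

Values: 2, 3, 4, 5, 6, 7, 8
Σfx = 21×2 + 15×3 + 20×4 + 3×5 + 25×6 + 25×7 + 5×8 = 547
n = Σf = 114
Mean = 547 / 114 = 4.7982

4.80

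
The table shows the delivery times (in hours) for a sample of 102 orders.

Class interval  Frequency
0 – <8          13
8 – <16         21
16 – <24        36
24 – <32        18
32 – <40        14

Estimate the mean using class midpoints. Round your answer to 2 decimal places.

19.92

Midpoints: 4, 12, 20, 28, 36
Σfm = 13×4 + 21×12 + 36×20 + 18×28 + 14×36 = 2032
n = Σf = 102
Mean = 2032 / 102 = 19.9216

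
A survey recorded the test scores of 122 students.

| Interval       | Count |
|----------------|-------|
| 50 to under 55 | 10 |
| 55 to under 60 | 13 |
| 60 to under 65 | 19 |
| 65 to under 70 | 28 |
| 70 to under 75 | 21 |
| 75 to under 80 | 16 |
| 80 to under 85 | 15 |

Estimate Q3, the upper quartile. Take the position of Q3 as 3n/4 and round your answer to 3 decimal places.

75.156

Cumulative frequencies: 10, 23, 42, 70, 91, 107, 122
n = 122; position = 3n/4 = 91.5.
This falls in the class 75 to under 80: L = 75, F = 91, f = 16, h = 5.
Upper quartile ≈ 75 + ((91.5 − 91) / 16) × 5 = 75.1562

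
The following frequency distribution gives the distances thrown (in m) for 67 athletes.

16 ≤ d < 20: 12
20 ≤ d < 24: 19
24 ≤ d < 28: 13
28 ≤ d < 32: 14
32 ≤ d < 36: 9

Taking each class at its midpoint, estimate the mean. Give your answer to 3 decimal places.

25.343

Midpoints: 18, 22, 26, 30, 34
Σfm = 12×18 + 19×22 + 13×26 + 14×30 + 9×34 = 1698
n = Σf = 67
Mean = 1698 / 67 = 25.3433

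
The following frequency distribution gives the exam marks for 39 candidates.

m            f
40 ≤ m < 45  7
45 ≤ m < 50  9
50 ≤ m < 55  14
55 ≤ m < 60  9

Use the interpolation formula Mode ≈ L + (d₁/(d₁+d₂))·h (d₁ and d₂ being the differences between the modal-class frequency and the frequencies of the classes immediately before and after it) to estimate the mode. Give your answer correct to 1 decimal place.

Modal class: 50 ≤ m < 55 (highest frequency 14).
d₁ = 14 − 9 = 5, d₂ = 14 − 9 = 5
Mode ≈ 50 + (5/(5+5)) × 5 = 50 + 2.5000 = 52.5000

52.5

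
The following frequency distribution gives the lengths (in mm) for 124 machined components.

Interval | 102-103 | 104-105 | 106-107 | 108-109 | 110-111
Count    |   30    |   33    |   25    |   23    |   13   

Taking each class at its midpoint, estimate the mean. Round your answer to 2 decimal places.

105.79

Midpoints: 102.5, 104.5, 106.5, 108.5, 110.5
Σfm = 30×102.5 + 33×104.5 + 25×106.5 + 23×108.5 + 13×110.5 = 13118
n = Σf = 124
Mean = 13118 / 124 = 105.7903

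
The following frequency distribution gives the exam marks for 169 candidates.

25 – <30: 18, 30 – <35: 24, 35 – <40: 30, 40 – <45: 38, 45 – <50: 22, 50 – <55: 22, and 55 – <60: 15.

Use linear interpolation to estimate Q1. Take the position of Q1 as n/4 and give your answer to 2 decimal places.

35.04

Cumulative frequencies: 18, 42, 72, 110, 132, 154, 169
n = 169; position = n/4 = 42.25.
This falls in the class 35 – <40: L = 35, F = 42, f = 30, h = 5.
Lower quartile ≈ 35 + ((42.25 − 42) / 30) × 5 = 35.0417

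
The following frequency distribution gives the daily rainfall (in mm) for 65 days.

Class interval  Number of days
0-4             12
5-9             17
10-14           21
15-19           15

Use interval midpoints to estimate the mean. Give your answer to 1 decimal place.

10.0

Midpoints: 2, 7, 12, 17
Σfm = 12×2 + 17×7 + 21×12 + 15×17 = 650
n = Σf = 65
Mean = 650 / 65 = 10.0000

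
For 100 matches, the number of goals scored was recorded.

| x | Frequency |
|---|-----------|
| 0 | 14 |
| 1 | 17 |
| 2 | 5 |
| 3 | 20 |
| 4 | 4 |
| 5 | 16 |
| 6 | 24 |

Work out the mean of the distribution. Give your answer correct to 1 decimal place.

Values: 0, 1, 2, 3, 4, 5, 6
Σfx = 14×0 + 17×1 + 5×2 + 20×3 + 4×4 + 16×5 + 24×6 = 327
n = Σf = 100
Mean = 327 / 100 = 3.2700

3.3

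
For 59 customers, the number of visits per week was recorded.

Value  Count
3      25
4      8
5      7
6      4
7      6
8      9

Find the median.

Cumulative frequencies: 25, 33, 40, 44, 50, 59
n = 59, so the median is the value in position (n+1)/2 = 30.
Position 30 falls at value 4.

4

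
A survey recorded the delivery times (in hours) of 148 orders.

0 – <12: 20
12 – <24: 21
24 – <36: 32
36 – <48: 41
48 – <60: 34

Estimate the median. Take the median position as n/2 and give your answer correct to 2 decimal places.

Cumulative frequencies: 20, 41, 73, 114, 148
n = 148; position = n/2 = 74.
This falls in the class 36 – <48: L = 36, F = 73, f = 41, h = 12.
Median ≈ 36 + ((74 − 73) / 41) × 12 = 36.2927

36.29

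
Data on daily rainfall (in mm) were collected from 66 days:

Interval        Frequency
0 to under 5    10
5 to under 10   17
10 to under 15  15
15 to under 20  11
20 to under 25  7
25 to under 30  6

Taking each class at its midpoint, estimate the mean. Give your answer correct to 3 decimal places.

12.955

Midpoints: 2.5, 7.5, 12.5, 17.5, 22.5, 27.5
Σfm = 10×2.5 + 17×7.5 + 15×12.5 + 11×17.5 + 7×22.5 + 6×27.5 = 855
n = Σf = 66
Mean = 855 / 66 = 12.9545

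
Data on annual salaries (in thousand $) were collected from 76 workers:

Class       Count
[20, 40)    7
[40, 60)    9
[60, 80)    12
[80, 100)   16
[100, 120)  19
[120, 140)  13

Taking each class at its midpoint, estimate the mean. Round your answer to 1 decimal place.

Midpoints: 30, 50, 70, 90, 110, 130
Σfm = 7×30 + 9×50 + 12×70 + 16×90 + 19×110 + 13×130 = 6720
n = Σf = 76
Mean = 6720 / 76 = 88.4211

88.4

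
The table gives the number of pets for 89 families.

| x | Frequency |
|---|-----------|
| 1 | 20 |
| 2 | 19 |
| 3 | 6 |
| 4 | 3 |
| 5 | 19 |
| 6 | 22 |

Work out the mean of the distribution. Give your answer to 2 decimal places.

Values: 1, 2, 3, 4, 5, 6
Σfx = 20×1 + 19×2 + 6×3 + 3×4 + 19×5 + 22×6 = 315
n = Σf = 89
Mean = 315 / 89 = 3.5393

3.54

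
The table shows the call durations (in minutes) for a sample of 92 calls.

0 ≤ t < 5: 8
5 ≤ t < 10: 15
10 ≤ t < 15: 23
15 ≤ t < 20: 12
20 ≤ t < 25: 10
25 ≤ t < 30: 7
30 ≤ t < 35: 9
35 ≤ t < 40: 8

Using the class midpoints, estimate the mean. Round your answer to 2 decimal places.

17.83

Midpoints: 2.5, 7.5, 12.5, 17.5, 22.5, 27.5, 32.5, 37.5
Σfm = 8×2.5 + 15×7.5 + 23×12.5 + 12×17.5 + 10×22.5 + 7×27.5 + 9×32.5 + 8×37.5 = 1640
n = Σf = 92
Mean = 1640 / 92 = 17.8261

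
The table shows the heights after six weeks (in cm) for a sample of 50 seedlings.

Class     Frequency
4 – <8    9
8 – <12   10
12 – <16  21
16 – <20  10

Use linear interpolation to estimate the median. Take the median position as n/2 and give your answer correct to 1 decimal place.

Cumulative frequencies: 9, 19, 40, 50
n = 50; position = n/2 = 25.
This falls in the class 12 – <16: L = 12, F = 19, f = 21, h = 4.
Median ≈ 12 + ((25 − 19) / 21) × 4 = 13.1429

13.1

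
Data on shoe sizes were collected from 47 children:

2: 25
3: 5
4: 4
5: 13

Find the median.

Cumulative frequencies: 25, 30, 34, 47
n = 47, so the median is the value in position (n+1)/2 = 24.
Position 24 falls at value 2.

2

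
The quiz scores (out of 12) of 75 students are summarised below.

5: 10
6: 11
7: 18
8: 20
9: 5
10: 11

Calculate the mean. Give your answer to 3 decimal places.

7.427

Values: 5, 6, 7, 8, 9, 10
Σfx = 10×5 + 11×6 + 18×7 + 20×8 + 5×9 + 11×10 = 557
n = Σf = 75
Mean = 557 / 75 = 7.4267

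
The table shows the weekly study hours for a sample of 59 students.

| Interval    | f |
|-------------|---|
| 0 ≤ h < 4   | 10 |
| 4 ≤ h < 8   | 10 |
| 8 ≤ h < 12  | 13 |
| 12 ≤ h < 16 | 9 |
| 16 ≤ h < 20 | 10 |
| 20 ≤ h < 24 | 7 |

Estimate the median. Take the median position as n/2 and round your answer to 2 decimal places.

10.92

Cumulative frequencies: 10, 20, 33, 42, 52, 59
n = 59; position = n/2 = 29.5.
This falls in the class 8 ≤ h < 12: L = 8, F = 20, f = 13, h = 4.
Median ≈ 8 + ((29.5 − 20) / 13) × 4 = 10.9231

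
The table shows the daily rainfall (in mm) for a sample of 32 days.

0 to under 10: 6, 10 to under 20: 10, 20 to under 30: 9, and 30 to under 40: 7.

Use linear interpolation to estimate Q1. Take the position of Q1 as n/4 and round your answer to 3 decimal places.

Cumulative frequencies: 6, 16, 25, 32
n = 32; position = n/4 = 8.
This falls in the class 10 to under 20: L = 10, F = 6, f = 10, h = 10.
Lower quartile ≈ 10 + ((8 − 6) / 10) × 10 = 12.0000

12.000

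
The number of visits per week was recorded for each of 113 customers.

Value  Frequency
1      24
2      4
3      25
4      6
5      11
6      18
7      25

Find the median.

4

Cumulative frequencies: 24, 28, 53, 59, 70, 88, 113
n = 113, so the median is the value in position (n+1)/2 = 57.
Position 57 falls at value 4.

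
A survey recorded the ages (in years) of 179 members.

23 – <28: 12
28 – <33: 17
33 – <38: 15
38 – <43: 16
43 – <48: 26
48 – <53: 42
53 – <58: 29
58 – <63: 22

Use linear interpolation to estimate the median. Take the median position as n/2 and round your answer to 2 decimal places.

48.42

Cumulative frequencies: 12, 29, 44, 60, 86, 128, 157, 179
n = 179; position = n/2 = 89.5.
This falls in the class 48 – <53: L = 48, F = 86, f = 42, h = 5.
Median ≈ 48 + ((89.5 − 86) / 42) × 5 = 48.4167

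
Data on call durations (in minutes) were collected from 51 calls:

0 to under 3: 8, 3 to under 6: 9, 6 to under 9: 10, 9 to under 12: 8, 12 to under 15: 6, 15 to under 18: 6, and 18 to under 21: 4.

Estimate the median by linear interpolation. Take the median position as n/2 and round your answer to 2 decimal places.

8.55

Cumulative frequencies: 8, 17, 27, 35, 41, 47, 51
n = 51; position = n/2 = 25.5.
This falls in the class 6 to under 9: L = 6, F = 17, f = 10, h = 3.
Median ≈ 6 + ((25.5 − 17) / 10) × 3 = 8.5500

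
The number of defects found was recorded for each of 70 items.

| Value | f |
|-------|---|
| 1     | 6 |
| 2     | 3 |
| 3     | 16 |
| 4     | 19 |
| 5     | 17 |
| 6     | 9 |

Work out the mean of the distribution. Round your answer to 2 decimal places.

3.93

Values: 1, 2, 3, 4, 5, 6
Σfx = 6×1 + 3×2 + 16×3 + 19×4 + 17×5 + 9×6 = 275
n = Σf = 70
Mean = 275 / 70 = 3.9286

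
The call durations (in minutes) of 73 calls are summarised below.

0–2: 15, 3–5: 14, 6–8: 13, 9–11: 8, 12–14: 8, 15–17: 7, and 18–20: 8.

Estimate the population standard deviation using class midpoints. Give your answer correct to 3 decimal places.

Midpoints: 1, 4, 7, 10, 13, 16, 19
n = 73, Σfm = 610, mean = 8.3562
Σfm² = 7708
Σf(m − x̄)² = Σfm² − (Σfm)²/n = 7708 − 610²/73 = 2610.7397
Population variance = 2610.7397 / 73 = 35.7636
Standard deviation = √35.7636 = 5.9803

5.980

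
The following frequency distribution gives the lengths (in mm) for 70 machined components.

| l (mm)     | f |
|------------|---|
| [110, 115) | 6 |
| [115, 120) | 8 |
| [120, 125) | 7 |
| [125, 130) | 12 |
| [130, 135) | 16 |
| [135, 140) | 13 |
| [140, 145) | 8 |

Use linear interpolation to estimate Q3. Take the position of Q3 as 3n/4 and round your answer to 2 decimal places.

Cumulative frequencies: 6, 14, 21, 33, 49, 62, 70
n = 70; position = 3n/4 = 52.5.
This falls in the class [135, 140): L = 135, F = 49, f = 13, h = 5.
Upper quartile ≈ 135 + ((52.5 − 49) / 13) × 5 = 136.3462

136.35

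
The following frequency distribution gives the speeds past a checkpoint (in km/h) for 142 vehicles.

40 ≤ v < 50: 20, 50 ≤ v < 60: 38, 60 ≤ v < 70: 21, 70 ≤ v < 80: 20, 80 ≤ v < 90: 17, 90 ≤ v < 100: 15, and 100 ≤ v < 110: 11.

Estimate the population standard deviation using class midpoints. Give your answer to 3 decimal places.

Midpoints: 45, 55, 65, 75, 85, 95, 105
n = 142, Σfm = 9880, mean = 69.5775
Σfm² = 736150
Σf(m − x̄)² = Σfm² − (Σfm)²/n = 736150 − 9880²/142 = 48724.6479
Population variance = 48724.6479 / 142 = 343.1313
Standard deviation = √343.1313 = 18.5238

18.524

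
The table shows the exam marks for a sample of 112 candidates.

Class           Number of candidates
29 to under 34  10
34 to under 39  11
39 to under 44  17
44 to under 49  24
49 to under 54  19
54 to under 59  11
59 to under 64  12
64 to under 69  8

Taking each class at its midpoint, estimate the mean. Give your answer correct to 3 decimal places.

Midpoints: 31.5, 36.5, 41.5, 46.5, 51.5, 56.5, 61.5, 66.5
Σfm = 10×31.5 + 11×36.5 + 17×41.5 + 24×46.5 + 19×51.5 + 11×56.5 + 12×61.5 + 8×66.5 = 5408
n = Σf = 112
Mean = 5408 / 112 = 48.2857

48.286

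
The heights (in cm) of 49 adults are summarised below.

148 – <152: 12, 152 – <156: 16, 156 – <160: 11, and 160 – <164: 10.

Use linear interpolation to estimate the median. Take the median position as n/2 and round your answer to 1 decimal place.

155.1

Cumulative frequencies: 12, 28, 39, 49
n = 49; position = n/2 = 24.5.
This falls in the class 152 – <156: L = 152, F = 12, f = 16, h = 4.
Median ≈ 152 + ((24.5 − 12) / 16) × 4 = 155.1250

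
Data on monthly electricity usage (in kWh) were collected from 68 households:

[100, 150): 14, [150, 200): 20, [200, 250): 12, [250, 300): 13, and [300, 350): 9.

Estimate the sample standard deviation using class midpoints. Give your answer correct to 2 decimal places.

67.12

Midpoints: 125, 175, 225, 275, 325
n = 68, Σfm = 14450, mean = 212.5000
Σfm² = 3372500
Σf(m − x̄)² = Σfm² − (Σfm)²/n = 3372500 − 14450²/68 = 301875.0000
Sample variance = 301875.0000 / 67 = 4505.5970
Standard deviation = √4505.5970 = 67.1237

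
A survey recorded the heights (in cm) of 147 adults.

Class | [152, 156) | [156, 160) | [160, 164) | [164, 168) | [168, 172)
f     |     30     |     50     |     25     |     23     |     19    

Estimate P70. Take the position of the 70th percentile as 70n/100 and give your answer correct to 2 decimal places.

Cumulative frequencies: 30, 80, 105, 128, 147
n = 147; position = 70n/100 = 102.9.
This falls in the class [160, 164): L = 160, F = 80, f = 25, h = 4.
70th percentile ≈ 160 + ((102.9 − 80) / 25) × 4 = 163.6640

163.66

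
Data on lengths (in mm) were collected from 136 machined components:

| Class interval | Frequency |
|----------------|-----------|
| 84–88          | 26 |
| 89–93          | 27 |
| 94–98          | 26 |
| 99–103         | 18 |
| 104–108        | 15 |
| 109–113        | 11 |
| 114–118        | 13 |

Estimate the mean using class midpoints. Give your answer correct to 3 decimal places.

Midpoints: 86, 91, 96, 101, 106, 111, 116
Σfm = 26×86 + 27×91 + 26×96 + 18×101 + 15×106 + 11×111 + 13×116 = 13326
n = Σf = 136
Mean = 13326 / 136 = 97.9853

97.985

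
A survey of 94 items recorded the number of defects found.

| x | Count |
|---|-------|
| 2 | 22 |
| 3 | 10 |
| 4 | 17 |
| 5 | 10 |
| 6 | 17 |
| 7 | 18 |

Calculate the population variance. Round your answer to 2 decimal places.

Values: 2, 3, 4, 5, 6, 7
n = 94, Σfx = 420, mean = 4.4681
Σfx² = 2194
Σf(x − x̄)² = Σfx² − (Σfx)²/n = 2194 − 420²/94 = 317.4043
Population variance = 317.4043 / 94 = 3.3766

3.38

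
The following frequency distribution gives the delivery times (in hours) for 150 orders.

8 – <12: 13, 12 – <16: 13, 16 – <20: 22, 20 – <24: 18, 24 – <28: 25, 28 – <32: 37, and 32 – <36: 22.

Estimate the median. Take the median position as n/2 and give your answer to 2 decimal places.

25.44

Cumulative frequencies: 13, 26, 48, 66, 91, 128, 150
n = 150; position = n/2 = 75.
This falls in the class 24 – <28: L = 24, F = 66, f = 25, h = 4.
Median ≈ 24 + ((75 − 66) / 25) × 4 = 25.4400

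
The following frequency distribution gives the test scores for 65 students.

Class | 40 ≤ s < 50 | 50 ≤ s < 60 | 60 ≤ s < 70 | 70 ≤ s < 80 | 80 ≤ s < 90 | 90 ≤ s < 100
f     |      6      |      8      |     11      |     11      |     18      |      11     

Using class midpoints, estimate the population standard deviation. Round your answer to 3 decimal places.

Midpoints: 45, 55, 65, 75, 85, 95
n = 65, Σfm = 4825, mean = 74.2308
Σfm² = 374025
Σf(m − x̄)² = Σfm² − (Σfm)²/n = 374025 − 4825²/65 = 15861.5385
Population variance = 15861.5385 / 65 = 244.0237
Standard deviation = √244.0237 = 15.6213

15.621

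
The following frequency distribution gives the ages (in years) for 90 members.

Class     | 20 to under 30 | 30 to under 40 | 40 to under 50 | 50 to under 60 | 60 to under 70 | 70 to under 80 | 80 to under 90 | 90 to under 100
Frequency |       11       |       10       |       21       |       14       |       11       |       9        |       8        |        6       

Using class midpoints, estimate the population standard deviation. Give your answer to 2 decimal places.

Midpoints: 25, 35, 45, 55, 65, 75, 85, 95
n = 90, Σfm = 4980, mean = 55.3333
Σfm² = 313050
Σf(m − x̄)² = Σfm² − (Σfm)²/n = 313050 − 4980²/90 = 37490.0000
Population variance = 37490.0000 / 90 = 416.5556
Standard deviation = √416.5556 = 20.4097

20.41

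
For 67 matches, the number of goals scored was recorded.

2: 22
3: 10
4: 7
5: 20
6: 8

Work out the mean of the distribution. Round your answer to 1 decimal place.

Values: 2, 3, 4, 5, 6
Σfx = 22×2 + 10×3 + 7×4 + 20×5 + 8×6 = 250
n = Σf = 67
Mean = 250 / 67 = 3.7313

3.7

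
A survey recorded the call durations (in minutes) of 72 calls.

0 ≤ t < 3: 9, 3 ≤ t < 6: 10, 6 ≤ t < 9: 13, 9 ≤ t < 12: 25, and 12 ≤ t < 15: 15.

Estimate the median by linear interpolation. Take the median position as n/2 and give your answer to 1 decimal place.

9.5

Cumulative frequencies: 9, 19, 32, 57, 72
n = 72; position = n/2 = 36.
This falls in the class 9 ≤ t < 12: L = 9, F = 32, f = 25, h = 3.
Median ≈ 9 + ((36 − 32) / 25) × 3 = 9.4800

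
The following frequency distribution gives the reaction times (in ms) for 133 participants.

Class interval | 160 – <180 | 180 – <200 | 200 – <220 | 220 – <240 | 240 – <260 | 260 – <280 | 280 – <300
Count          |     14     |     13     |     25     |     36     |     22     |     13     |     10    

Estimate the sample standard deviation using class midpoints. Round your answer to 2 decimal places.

Midpoints: 170, 190, 210, 230, 250, 270, 290
n = 133, Σfm = 30290, mean = 227.7444
Σfm² = 7044500
Σf(m − x̄)² = Σfm² − (Σfm)²/n = 7044500 − 30290²/133 = 146123.3083
Sample variance = 146123.3083 / 132 = 1106.9948
Standard deviation = √1106.9948 = 33.2715

33.27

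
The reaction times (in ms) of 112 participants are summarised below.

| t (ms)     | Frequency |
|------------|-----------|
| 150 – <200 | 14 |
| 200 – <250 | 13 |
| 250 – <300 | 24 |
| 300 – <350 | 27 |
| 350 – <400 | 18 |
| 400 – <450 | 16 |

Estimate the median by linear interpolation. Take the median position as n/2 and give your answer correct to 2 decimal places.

309.26

Cumulative frequencies: 14, 27, 51, 78, 96, 112
n = 112; position = n/2 = 56.
This falls in the class 300 – <350: L = 300, F = 51, f = 27, h = 50.
Median ≈ 300 + ((56 − 51) / 27) × 50 = 309.2593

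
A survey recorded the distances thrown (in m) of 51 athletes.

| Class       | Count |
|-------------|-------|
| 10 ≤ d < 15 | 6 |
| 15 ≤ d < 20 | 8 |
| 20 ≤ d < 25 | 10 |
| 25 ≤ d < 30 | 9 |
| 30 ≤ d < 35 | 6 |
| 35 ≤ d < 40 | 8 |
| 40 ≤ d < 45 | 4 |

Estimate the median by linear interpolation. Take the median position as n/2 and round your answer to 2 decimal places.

25.83

Cumulative frequencies: 6, 14, 24, 33, 39, 47, 51
n = 51; position = n/2 = 25.5.
This falls in the class 25 ≤ d < 30: L = 25, F = 24, f = 9, h = 5.
Median ≈ 25 + ((25.5 − 24) / 9) × 5 = 25.8333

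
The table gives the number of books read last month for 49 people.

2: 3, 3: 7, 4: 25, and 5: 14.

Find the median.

4

Cumulative frequencies: 3, 10, 35, 49
n = 49, so the median is the value in position (n+1)/2 = 25.
Position 25 falls at value 4.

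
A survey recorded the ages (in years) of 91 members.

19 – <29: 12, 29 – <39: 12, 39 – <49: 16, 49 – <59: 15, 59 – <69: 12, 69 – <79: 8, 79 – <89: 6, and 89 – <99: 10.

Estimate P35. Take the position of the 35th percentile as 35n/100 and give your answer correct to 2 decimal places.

Cumulative frequencies: 12, 24, 40, 55, 67, 75, 81, 91
n = 91; position = 35n/100 = 31.85.
This falls in the class 39 – <49: L = 39, F = 24, f = 16, h = 10.
35th percentile ≈ 39 + ((31.85 − 24) / 16) × 10 = 43.9062

43.91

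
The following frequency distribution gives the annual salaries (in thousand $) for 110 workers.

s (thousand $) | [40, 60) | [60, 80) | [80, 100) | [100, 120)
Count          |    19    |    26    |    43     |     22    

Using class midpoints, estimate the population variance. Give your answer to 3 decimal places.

392.595

Midpoints: 50, 70, 90, 110
n = 110, Σfm = 9060, mean = 82.3636
Σfm² = 789400
Σf(m − x̄)² = Σfm² − (Σfm)²/n = 789400 − 9060²/110 = 43185.4545
Population variance = 43185.4545 / 110 = 392.5950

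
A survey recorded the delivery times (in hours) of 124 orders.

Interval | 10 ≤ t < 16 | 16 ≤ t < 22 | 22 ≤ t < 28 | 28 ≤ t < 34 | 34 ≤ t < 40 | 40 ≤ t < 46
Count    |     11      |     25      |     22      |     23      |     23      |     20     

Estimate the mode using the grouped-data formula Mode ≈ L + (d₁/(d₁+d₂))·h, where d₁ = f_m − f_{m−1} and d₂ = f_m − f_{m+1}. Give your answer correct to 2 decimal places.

20.94

Modal class: 16 ≤ t < 22 (highest frequency 25).
d₁ = 25 − 11 = 14, d₂ = 25 − 22 = 3
Mode ≈ 16 + (14/(14+3)) × 6 = 16 + 4.9412 = 20.9412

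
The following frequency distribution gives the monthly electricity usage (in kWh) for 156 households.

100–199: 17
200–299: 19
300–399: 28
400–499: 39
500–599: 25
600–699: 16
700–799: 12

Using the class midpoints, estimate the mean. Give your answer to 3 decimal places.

Midpoints: 149.5, 249.5, 349.5, 449.5, 549.5, 649.5, 749.5
Σfm = 17×149.5 + 19×249.5 + 28×349.5 + 39×449.5 + 25×549.5 + 16×649.5 + 12×749.5 = 67722
n = Σf = 156
Mean = 67722 / 156 = 434.1154

434.115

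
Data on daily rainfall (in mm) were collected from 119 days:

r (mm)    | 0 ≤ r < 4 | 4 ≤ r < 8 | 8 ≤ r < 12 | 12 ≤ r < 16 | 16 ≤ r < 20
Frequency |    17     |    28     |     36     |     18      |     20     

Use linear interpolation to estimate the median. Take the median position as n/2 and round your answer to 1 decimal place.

9.6

Cumulative frequencies: 17, 45, 81, 99, 119
n = 119; position = n/2 = 59.5.
This falls in the class 8 ≤ r < 12: L = 8, F = 45, f = 36, h = 4.
Median ≈ 8 + ((59.5 − 45) / 36) × 4 = 9.6111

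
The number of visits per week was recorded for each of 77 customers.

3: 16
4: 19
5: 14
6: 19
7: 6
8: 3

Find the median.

5

Cumulative frequencies: 16, 35, 49, 68, 74, 77
n = 77, so the median is the value in position (n+1)/2 = 39.
Position 39 falls at value 5.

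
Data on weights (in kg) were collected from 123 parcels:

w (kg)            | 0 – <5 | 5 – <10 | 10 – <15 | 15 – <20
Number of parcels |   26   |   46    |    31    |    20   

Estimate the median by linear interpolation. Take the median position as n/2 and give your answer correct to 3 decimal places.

8.859

Cumulative frequencies: 26, 72, 103, 123
n = 123; position = n/2 = 61.5.
This falls in the class 5 – <10: L = 5, F = 26, f = 46, h = 5.
Median ≈ 5 + ((61.5 − 26) / 46) × 5 = 8.8587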